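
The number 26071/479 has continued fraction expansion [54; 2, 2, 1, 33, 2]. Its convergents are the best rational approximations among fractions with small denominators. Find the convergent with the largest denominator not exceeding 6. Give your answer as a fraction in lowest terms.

272/5

a_0 = 54: 54/1  (≤ bound)
a_1 = 2: 109/2  (≤ bound)
a_2 = 2: 272/5  (≤ bound)
a_3 = 1: 381/7  (> 6, stop)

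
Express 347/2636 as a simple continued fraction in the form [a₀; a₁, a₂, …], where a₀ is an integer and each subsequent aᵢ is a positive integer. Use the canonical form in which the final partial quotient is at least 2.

[0; 7, 1, 1, 2, 11, 6]

⌊347/2636⌋ = 0, remainder 347
⌊2636/347⌋ = 7, remainder 207
⌊347/207⌋ = 1, remainder 140
⌊207/140⌋ = 1, remainder 67
⌊140/67⌋ = 2, remainder 6
⌊67/6⌋ = 11, remainder 1
⌊6/1⌋ = 6, remainder 0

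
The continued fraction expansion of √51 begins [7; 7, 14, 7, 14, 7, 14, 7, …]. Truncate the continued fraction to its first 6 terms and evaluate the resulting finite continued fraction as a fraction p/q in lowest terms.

Starting at the tail and folding back:
Start with 7.
14 + 1/(7/1) = 14 + 1/7 = 99/7
7 + 1/(99/7) = 7 + 7/99 = 700/99
14 + 1/(700/99) = 14 + 99/700 = 9899/700
7 + 1/(9899/700) = 7 + 700/9899 = 69993/9899
7 + 1/(69993/9899) = 7 + 9899/69993 = 499850/69993

499850/69993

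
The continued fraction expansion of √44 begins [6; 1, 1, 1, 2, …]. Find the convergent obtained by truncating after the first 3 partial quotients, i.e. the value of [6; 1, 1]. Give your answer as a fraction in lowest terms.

13/2

Starting at the tail and folding back:
Start with 1.
1 + 1/(1/1) = 1 + 1/1 = 2/1
6 + 1/(2/1) = 6 + 1/2 = 13/2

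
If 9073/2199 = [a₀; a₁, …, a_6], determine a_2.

Run the Euclidean algorithm, recording each quotient:
⌊9073/2199⌋ = 4, remainder 277
⌊2199/277⌋ = 7, remainder 260
⌊277/260⌋ = 1, remainder 17

1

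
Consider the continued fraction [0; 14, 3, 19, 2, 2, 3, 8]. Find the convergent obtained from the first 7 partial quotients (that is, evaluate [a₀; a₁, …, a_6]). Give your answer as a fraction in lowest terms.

1007/14428

a_0 = 0: 0/1
a_1 = 14: 1/14
a_2 = 3: 3/43
a_3 = 19: 58/831
a_4 = 2: 119/1705
a_5 = 2: 296/4241
a_6 = 3: 1007/14428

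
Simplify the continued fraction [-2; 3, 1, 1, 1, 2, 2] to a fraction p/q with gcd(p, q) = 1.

Starting at the tail and folding back:
Start with 2.
2 + 1/(2/1) = 2 + 1/2 = 5/2
1 + 1/(5/2) = 1 + 2/5 = 7/5
1 + 1/(7/5) = 1 + 5/7 = 12/7
1 + 1/(12/7) = 1 + 7/12 = 19/12
3 + 1/(19/12) = 3 + 12/19 = 69/19
-2 + 1/(69/19) = -2 + 19/69 = -119/69

-119/69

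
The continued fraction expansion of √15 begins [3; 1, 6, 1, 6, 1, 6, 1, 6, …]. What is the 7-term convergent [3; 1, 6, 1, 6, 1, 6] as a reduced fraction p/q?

1677/433

Start with 6.
1 + 1/(6/1) = 1 + 1/6 = 7/6
6 + 1/(7/6) = 6 + 6/7 = 48/7
1 + 1/(48/7) = 1 + 7/48 = 55/48
6 + 1/(55/48) = 6 + 48/55 = 378/55
1 + 1/(378/55) = 1 + 55/378 = 433/378
3 + 1/(433/378) = 3 + 378/433 = 1677/433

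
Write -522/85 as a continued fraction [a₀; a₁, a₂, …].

Repeatedly divide and take the remainder:
-522 ÷ 85 → quotient -7, remainder 73
85 ÷ 73 → quotient 1, remainder 12
73 ÷ 12 → quotient 6, remainder 1
12 ÷ 1 → quotient 12, remainder 0

[-7; 1, 6, 12]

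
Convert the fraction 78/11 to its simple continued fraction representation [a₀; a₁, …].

78 ÷ 11 → quotient 7, remainder 1
11 ÷ 1 → quotient 11, remainder 0

[7; 11]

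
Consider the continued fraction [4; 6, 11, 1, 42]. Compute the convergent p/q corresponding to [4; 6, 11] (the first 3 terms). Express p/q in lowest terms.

279/67

a_0 = 4: 4/1
a_1 = 6: 25/6
a_2 = 11: 279/67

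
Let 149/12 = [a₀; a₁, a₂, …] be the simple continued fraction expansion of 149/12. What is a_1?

149 = 12·12 + 5, so a_0 = 12
12 = 2·5 + 2, so a_1 = 2

2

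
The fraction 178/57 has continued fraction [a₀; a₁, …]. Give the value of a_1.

Run the Euclidean algorithm, recording each quotient:
178 = 3·57 + 7, so a_0 = 3
57 = 8·7 + 1, so a_1 = 8

8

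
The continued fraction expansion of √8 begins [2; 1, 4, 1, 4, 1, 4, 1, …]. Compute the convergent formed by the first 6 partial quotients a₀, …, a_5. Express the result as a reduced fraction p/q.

99/35

Start with 1.
4 + 1/(1/1) = 4 + 1/1 = 5/1
1 + 1/(5/1) = 1 + 1/5 = 6/5
4 + 1/(6/5) = 4 + 5/6 = 29/6
1 + 1/(29/6) = 1 + 6/29 = 35/29
2 + 1/(35/29) = 2 + 29/35 = 99/35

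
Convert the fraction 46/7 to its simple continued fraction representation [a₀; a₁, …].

[6; 1, 1, 3]

Repeatedly divide and take the remainder:
46 = 6·7 + 4, so a_0 = 6
7 = 1·4 + 3, so a_1 = 1
4 = 1·3 + 1, so a_2 = 1
3 = 3·1 + 0, so a_3 = 3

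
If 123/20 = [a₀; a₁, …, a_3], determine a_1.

Run the Euclidean algorithm, recording each quotient:
123 = 6·20 + 3, so a_0 = 6
20 = 6·3 + 2, so a_1 = 6

6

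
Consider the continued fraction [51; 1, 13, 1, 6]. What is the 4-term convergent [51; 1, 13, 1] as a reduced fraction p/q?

a_0 = 51: 51/1
a_1 = 1: 52/1
a_2 = 13: 727/14
a_3 = 1: 779/15

779/15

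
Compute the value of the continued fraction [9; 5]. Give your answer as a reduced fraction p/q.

Start with 5.
9 + 1/(5/1) = 9 + 1/5 = 46/5

46/5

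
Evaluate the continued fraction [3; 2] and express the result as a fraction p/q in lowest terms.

Starting at the tail and folding back:
Start with 2.
3 + 1/(2/1) = 3 + 1/2 = 7/2

7/2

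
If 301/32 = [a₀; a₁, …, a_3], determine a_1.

301 = 9·32 + 13, so a_0 = 9
32 = 2·13 + 6, so a_1 = 2

2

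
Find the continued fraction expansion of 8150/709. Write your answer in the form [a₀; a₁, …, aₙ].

Apply division with remainder until the remainder is 0:
8150 ÷ 709 → quotient 11, remainder 351
709 ÷ 351 → quotient 2, remainder 7
351 ÷ 7 → quotient 50, remainder 1
7 ÷ 1 → quotient 7, remainder 0

[11; 2, 50, 7]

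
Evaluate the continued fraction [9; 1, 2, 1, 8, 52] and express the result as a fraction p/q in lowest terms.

a_0 = 9: 9/1
a_1 = 1: 10/1
a_2 = 2: 29/3
a_3 = 1: 39/4
a_4 = 8: 341/35
a_5 = 52: 17771/1824

17771/1824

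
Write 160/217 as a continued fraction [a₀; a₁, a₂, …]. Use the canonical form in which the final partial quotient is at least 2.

[0; 1, 2, 1, 4, 5, 2]

160 ÷ 217 → quotient 0, remainder 160
217 ÷ 160 → quotient 1, remainder 57
160 ÷ 57 → quotient 2, remainder 46
57 ÷ 46 → quotient 1, remainder 11
46 ÷ 11 → quotient 4, remainder 2
11 ÷ 2 → quotient 5, remainder 1
2 ÷ 1 → quotient 2, remainder 0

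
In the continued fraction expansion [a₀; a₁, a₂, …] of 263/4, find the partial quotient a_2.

3

263 = 65·4 + 3, so a_0 = 65
4 = 1·3 + 1, so a_1 = 1
3 = 3·1 + 0, so a_2 = 3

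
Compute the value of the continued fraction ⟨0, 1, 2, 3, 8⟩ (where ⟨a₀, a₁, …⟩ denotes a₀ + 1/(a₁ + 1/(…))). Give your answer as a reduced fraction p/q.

58/83

Start with 8.
3 + 1/(8/1) = 3 + 1/8 = 25/8
2 + 1/(25/8) = 2 + 8/25 = 58/25
1 + 1/(58/25) = 1 + 25/58 = 83/58
0 + 1/(83/58) = 0 + 58/83 = 58/83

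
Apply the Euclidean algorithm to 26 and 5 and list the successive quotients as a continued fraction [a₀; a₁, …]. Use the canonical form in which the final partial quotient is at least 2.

[5; 5]

26 = 5·5 + 1, so a_0 = 5
5 = 5·1 + 0, so a_1 = 5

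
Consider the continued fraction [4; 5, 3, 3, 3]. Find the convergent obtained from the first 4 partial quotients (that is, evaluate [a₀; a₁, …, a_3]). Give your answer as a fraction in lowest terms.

222/53

a_0 = 4: 4/1
a_1 = 5: 21/5
a_2 = 3: 67/16
a_3 = 3: 222/53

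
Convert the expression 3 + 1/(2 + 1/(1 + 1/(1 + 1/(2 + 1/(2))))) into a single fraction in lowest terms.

105/31

Start with 2.
2 + 1/(2/1) = 2 + 1/2 = 5/2
1 + 1/(5/2) = 1 + 2/5 = 7/5
1 + 1/(7/5) = 1 + 5/7 = 12/7
2 + 1/(12/7) = 2 + 7/12 = 31/12
3 + 1/(31/12) = 3 + 12/31 = 105/31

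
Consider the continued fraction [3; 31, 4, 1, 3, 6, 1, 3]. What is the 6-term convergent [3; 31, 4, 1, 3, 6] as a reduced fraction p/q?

Start with 6.
3 + 1/(6/1) = 3 + 1/6 = 19/6
1 + 1/(19/6) = 1 + 6/19 = 25/19
4 + 1/(25/19) = 4 + 19/25 = 119/25
31 + 1/(119/25) = 31 + 25/119 = 3714/119
3 + 1/(3714/119) = 3 + 119/3714 = 11261/3714

11261/3714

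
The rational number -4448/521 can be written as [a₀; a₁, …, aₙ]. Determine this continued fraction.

-4448 ÷ 521 → quotient -9, remainder 241
521 ÷ 241 → quotient 2, remainder 39
241 ÷ 39 → quotient 6, remainder 7
39 ÷ 7 → quotient 5, remainder 4
7 ÷ 4 → quotient 1, remainder 3
4 ÷ 3 → quotient 1, remainder 1
3 ÷ 1 → quotient 3, remainder 0

[-9; 2, 6, 5, 1, 1, 3]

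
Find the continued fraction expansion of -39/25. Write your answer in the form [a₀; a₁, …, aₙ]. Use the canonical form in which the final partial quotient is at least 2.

Repeatedly divide and take the remainder:
-39 = -2·25 + 11, so a_0 = -2
25 = 2·11 + 3, so a_1 = 2
11 = 3·3 + 2, so a_2 = 3
3 = 1·2 + 1, so a_3 = 1
2 = 2·1 + 0, so a_4 = 2

[-2; 2, 3, 1, 2]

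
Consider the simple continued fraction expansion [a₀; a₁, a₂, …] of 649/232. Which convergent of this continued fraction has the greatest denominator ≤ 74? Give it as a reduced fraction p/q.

207/74

a_0 = 2: 2/1  (≤ bound)
a_1 = 1: 3/1  (≤ bound)
a_2 = 3: 11/4  (≤ bound)
a_3 = 1: 14/5  (≤ bound)
a_4 = 14: 207/74  (≤ bound)
a_5 = 1: 221/79  (> 74, stop)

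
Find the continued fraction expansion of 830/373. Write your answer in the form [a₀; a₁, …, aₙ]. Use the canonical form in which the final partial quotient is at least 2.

830 = 2·373 + 84, so a_0 = 2
373 = 4·84 + 37, so a_1 = 4
84 = 2·37 + 10, so a_2 = 2
37 = 3·10 + 7, so a_3 = 3
10 = 1·7 + 3, so a_4 = 1
7 = 2·3 + 1, so a_5 = 2
3 = 3·1 + 0, so a_6 = 3

[2; 4, 2, 3, 1, 2, 3]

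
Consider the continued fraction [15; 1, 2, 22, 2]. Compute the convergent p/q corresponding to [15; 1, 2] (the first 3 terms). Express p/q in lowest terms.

a_0 = 15: 15/1
a_1 = 1: 16/1
a_2 = 2: 47/3

47/3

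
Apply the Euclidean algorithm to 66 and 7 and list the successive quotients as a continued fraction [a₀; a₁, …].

66 ÷ 7 → quotient 9, remainder 3
7 ÷ 3 → quotient 2, remainder 1
3 ÷ 1 → quotient 3, remainder 0

[9; 2, 3]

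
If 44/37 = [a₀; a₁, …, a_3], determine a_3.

2

⌊44/37⌋ = 1, remainder 7
⌊37/7⌋ = 5, remainder 2
⌊7/2⌋ = 3, remainder 1
⌊2/1⌋ = 2, remainder 0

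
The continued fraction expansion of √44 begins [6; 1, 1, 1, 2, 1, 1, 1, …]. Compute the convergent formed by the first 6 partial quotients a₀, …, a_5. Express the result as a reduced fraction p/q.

a_0 = 6: 6/1
a_1 = 1: 7/1
a_2 = 1: 13/2
a_3 = 1: 20/3
a_4 = 2: 53/8
a_5 = 1: 73/11

73/11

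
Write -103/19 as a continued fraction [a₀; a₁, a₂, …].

[-6; 1, 1, 2, 1, 2]

Apply division with remainder until the remainder is 0:
-103 ÷ 19 → quotient -6, remainder 11
19 ÷ 11 → quotient 1, remainder 8
11 ÷ 8 → quotient 1, remainder 3
8 ÷ 3 → quotient 2, remainder 2
3 ÷ 2 → quotient 1, remainder 1
2 ÷ 1 → quotient 2, remainder 0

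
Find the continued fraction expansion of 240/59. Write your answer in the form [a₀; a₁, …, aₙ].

[4; 14, 1, 3]

⌊240/59⌋ = 4, remainder 4
⌊59/4⌋ = 14, remainder 3
⌊4/3⌋ = 1, remainder 1
⌊3/1⌋ = 3, remainder 0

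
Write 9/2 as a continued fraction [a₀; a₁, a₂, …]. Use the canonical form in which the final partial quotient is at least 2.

[4; 2]

Run the Euclidean algorithm, recording each quotient:
9 ÷ 2 → quotient 4, remainder 1
2 ÷ 1 → quotient 2, remainder 0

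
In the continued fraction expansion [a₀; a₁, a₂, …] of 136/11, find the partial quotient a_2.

1

Run the Euclidean algorithm, recording each quotient:
136 = 12·11 + 4, so a_0 = 12
11 = 2·4 + 3, so a_1 = 2
4 = 1·3 + 1, so a_2 = 1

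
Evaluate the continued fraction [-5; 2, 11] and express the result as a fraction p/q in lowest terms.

Start with 11.
2 + 1/(11/1) = 2 + 1/11 = 23/11
-5 + 1/(23/11) = -5 + 11/23 = -104/23

-104/23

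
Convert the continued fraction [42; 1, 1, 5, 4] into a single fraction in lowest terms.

1957/46

Starting at the tail and folding back:
Start with 4.
5 + 1/(4/1) = 5 + 1/4 = 21/4
1 + 1/(21/4) = 1 + 4/21 = 25/21
1 + 1/(25/21) = 1 + 21/25 = 46/25
42 + 1/(46/25) = 42 + 25/46 = 1957/46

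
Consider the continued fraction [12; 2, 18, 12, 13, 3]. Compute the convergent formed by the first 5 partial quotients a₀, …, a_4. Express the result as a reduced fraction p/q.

72859/5835

Work from the innermost term outward:
Start with 13.
12 + 1/(13/1) = 12 + 1/13 = 157/13
18 + 1/(157/13) = 18 + 13/157 = 2839/157
2 + 1/(2839/157) = 2 + 157/2839 = 5835/2839
12 + 1/(5835/2839) = 12 + 2839/5835 = 72859/5835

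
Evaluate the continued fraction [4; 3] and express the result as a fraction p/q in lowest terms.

a_0 = 4: 4/1
a_1 = 3: 13/3

13/3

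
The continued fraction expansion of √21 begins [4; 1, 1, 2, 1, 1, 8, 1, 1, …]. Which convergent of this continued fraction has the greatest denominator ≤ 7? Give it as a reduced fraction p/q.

32/7

List convergents until the denominator exceeds the bound:
a_0 = 4: 4/1  (≤ bound)
a_1 = 1: 5/1  (≤ bound)
a_2 = 1: 9/2  (≤ bound)
a_3 = 2: 23/5  (≤ bound)
a_4 = 1: 32/7  (≤ bound)
a_5 = 1: 55/12  (> 7, stop)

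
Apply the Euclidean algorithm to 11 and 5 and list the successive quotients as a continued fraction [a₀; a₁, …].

[2; 5]

11 ÷ 5 → quotient 2, remainder 1
5 ÷ 1 → quotient 5, remainder 0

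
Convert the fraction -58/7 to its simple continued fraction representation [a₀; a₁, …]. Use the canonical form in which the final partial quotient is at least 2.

Run the Euclidean algorithm, recording each quotient:
-58 ÷ 7 → quotient -9, remainder 5
7 ÷ 5 → quotient 1, remainder 2
5 ÷ 2 → quotient 2, remainder 1
2 ÷ 1 → quotient 2, remainder 0

[-9; 1, 2, 2]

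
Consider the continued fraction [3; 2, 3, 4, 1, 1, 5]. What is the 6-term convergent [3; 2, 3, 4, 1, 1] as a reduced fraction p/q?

230/67

Starting at the tail and folding back:
Start with 1.
1 + 1/(1/1) = 1 + 1/1 = 2/1
4 + 1/(2/1) = 4 + 1/2 = 9/2
3 + 1/(9/2) = 3 + 2/9 = 29/9
2 + 1/(29/9) = 2 + 9/29 = 67/29
3 + 1/(67/29) = 3 + 29/67 = 230/67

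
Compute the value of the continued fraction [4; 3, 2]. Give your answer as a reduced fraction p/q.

30/7

Start with 2.
3 + 1/(2/1) = 3 + 1/2 = 7/2
4 + 1/(7/2) = 4 + 2/7 = 30/7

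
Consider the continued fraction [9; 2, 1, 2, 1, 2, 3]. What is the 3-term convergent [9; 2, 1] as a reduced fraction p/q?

28/3

a_0 = 9: 9/1
a_1 = 2: 19/2
a_2 = 1: 28/3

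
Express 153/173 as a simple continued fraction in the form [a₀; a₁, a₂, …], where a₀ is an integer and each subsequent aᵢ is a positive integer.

Repeatedly divide and take the remainder:
153 ÷ 173 → quotient 0, remainder 153
173 ÷ 153 → quotient 1, remainder 20
153 ÷ 20 → quotient 7, remainder 13
20 ÷ 13 → quotient 1, remainder 7
13 ÷ 7 → quotient 1, remainder 6
7 ÷ 6 → quotient 1, remainder 1
6 ÷ 1 → quotient 6, remainder 0

[0; 1, 7, 1, 1, 1, 6]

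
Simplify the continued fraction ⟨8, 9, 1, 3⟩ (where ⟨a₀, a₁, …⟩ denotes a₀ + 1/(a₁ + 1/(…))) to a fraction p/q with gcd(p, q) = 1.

316/39

Start with 3.
1 + 1/(3/1) = 1 + 1/3 = 4/3
9 + 1/(4/3) = 9 + 3/4 = 39/4
8 + 1/(39/4) = 8 + 4/39 = 316/39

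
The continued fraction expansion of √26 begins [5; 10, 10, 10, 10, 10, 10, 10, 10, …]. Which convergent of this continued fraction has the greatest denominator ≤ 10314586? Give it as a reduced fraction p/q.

5357035/1050601

List convergents until the denominator exceeds the bound:
a_0 = 5: 5/1  (≤ bound)
a_1 = 10: 51/10  (≤ bound)
a_2 = 10: 515/101  (≤ bound)
a_3 = 10: 5201/1020  (≤ bound)
a_4 = 10: 52525/10301  (≤ bound)
a_5 = 10: 530451/104030  (≤ bound)
a_6 = 10: 5357035/1050601  (≤ bound)
a_7 = 10: 54100801/10610040  (> 10314586, stop)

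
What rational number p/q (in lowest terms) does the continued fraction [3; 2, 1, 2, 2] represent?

a_0 = 3: 3/1
a_1 = 2: 7/2
a_2 = 1: 10/3
a_3 = 2: 27/8
a_4 = 2: 64/19

64/19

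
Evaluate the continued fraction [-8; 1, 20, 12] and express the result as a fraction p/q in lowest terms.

-1783/253

Start with 12.
20 + 1/(12/1) = 20 + 1/12 = 241/12
1 + 1/(241/12) = 1 + 12/241 = 253/241
-8 + 1/(253/241) = -8 + 241/253 = -1783/253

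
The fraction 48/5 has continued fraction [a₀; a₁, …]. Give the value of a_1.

1

48 ÷ 5 → quotient 9, remainder 3
5 ÷ 3 → quotient 1, remainder 2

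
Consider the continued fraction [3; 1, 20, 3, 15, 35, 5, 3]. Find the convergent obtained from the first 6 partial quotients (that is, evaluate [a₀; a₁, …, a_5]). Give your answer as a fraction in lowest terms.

135983/34399

Start with 35.
15 + 1/(35/1) = 15 + 1/35 = 526/35
3 + 1/(526/35) = 3 + 35/526 = 1613/526
20 + 1/(1613/526) = 20 + 526/1613 = 32786/1613
1 + 1/(32786/1613) = 1 + 1613/32786 = 34399/32786
3 + 1/(34399/32786) = 3 + 32786/34399 = 135983/34399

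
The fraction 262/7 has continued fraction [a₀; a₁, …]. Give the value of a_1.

2

262 = 37·7 + 3, so a_0 = 37
7 = 2·3 + 1, so a_1 = 2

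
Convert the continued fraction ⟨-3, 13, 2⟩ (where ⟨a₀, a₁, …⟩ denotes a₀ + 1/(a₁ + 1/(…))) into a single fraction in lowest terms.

a_0 = -3: -3/1
a_1 = 13: -38/13
a_2 = 2: -79/27

-79/27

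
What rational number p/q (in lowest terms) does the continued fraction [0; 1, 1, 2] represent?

3/5

Start with 2.
1 + 1/(2/1) = 1 + 1/2 = 3/2
1 + 1/(3/2) = 1 + 2/3 = 5/3
0 + 1/(5/3) = 0 + 3/5 = 3/5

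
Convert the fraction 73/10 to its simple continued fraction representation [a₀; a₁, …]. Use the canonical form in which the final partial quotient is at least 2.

73 ÷ 10 → quotient 7, remainder 3
10 ÷ 3 → quotient 3, remainder 1
3 ÷ 1 → quotient 3, remainder 0

[7; 3, 3]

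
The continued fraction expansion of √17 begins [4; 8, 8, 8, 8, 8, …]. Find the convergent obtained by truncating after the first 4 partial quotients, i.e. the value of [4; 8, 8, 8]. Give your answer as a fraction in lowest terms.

Build up convergents one term at a time:
a_0 = 4: 4/1
a_1 = 8: 33/8
a_2 = 8: 268/65
a_3 = 8: 2177/528

2177/528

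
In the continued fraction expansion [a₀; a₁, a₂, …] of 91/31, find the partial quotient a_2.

Apply division with remainder until the remainder is 0:
91 ÷ 31 → quotient 2, remainder 29
31 ÷ 29 → quotient 1, remainder 2
29 ÷ 2 → quotient 14, remainder 1

14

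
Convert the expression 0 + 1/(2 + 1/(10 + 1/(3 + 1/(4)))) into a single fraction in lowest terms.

a_0 = 0: 0/1
a_1 = 2: 1/2
a_2 = 10: 10/21
a_3 = 3: 31/65
a_4 = 4: 134/281

134/281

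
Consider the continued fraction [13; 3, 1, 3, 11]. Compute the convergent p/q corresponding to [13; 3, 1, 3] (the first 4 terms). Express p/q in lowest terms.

a_0 = 13: 13/1
a_1 = 3: 40/3
a_2 = 1: 53/4
a_3 = 3: 199/15

199/15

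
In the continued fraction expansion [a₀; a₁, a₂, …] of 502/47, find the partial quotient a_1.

1

502 = 10·47 + 32, so a_0 = 10
47 = 1·32 + 15, so a_1 = 1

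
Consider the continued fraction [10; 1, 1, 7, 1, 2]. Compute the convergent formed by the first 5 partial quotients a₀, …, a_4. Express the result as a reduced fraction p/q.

179/17

Start with 1.
7 + 1/(1/1) = 7 + 1/1 = 8/1
1 + 1/(8/1) = 1 + 1/8 = 9/8
1 + 1/(9/8) = 1 + 8/9 = 17/9
10 + 1/(17/9) = 10 + 9/17 = 179/17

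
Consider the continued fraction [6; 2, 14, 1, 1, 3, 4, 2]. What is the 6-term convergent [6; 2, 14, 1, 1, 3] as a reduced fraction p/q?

a_0 = 6: 6/1
a_1 = 2: 13/2
a_2 = 14: 188/29
a_3 = 1: 201/31
a_4 = 1: 389/60
a_5 = 3: 1368/211

1368/211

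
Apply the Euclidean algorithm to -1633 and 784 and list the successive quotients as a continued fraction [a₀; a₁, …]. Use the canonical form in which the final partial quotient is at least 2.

[-3; 1, 11, 16, 4]

Repeatedly divide and take the remainder:
-1633 ÷ 784 → quotient -3, remainder 719
784 ÷ 719 → quotient 1, remainder 65
719 ÷ 65 → quotient 11, remainder 4
65 ÷ 4 → quotient 16, remainder 1
4 ÷ 1 → quotient 4, remainder 0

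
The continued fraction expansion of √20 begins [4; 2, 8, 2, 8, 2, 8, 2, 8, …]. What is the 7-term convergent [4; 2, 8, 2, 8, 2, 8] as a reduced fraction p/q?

a_0 = 4: 4/1
a_1 = 2: 9/2
a_2 = 8: 76/17
a_3 = 2: 161/36
a_4 = 8: 1364/305
a_5 = 2: 2889/646
a_6 = 8: 24476/5473

24476/5473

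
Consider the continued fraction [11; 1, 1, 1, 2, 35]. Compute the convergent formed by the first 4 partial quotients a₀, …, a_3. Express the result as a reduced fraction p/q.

35/3

a_0 = 11: 11/1
a_1 = 1: 12/1
a_2 = 1: 23/2
a_3 = 1: 35/3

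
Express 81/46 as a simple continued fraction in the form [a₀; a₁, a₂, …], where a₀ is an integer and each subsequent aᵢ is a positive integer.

[1; 1, 3, 5, 2]

81 ÷ 46 → quotient 1, remainder 35
46 ÷ 35 → quotient 1, remainder 11
35 ÷ 11 → quotient 3, remainder 2
11 ÷ 2 → quotient 5, remainder 1
2 ÷ 1 → quotient 2, remainder 0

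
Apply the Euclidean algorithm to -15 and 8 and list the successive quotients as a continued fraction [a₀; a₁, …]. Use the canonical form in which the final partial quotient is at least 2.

Repeatedly divide and take the remainder:
-15 = -2·8 + 1, so a_0 = -2
8 = 8·1 + 0, so a_1 = 8

[-2; 8]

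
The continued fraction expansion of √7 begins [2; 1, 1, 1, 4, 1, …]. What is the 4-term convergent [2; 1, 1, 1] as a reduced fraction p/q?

8/3

Build up convergents one term at a time:
a_0 = 2: 2/1
a_1 = 1: 3/1
a_2 = 1: 5/2
a_3 = 1: 8/3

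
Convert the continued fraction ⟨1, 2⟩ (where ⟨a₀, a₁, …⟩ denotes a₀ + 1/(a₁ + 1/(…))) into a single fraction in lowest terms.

a_0 = 1: 1/1
a_1 = 2: 3/2

3/2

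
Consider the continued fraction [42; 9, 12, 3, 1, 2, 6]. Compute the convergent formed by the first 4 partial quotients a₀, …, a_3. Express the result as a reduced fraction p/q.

Build up convergents one term at a time:
a_0 = 42: 42/1
a_1 = 9: 379/9
a_2 = 12: 4590/109
a_3 = 3: 14149/336

14149/336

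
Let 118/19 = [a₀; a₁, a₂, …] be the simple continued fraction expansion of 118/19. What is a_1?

4

118 ÷ 19 → quotient 6, remainder 4
19 ÷ 4 → quotient 4, remainder 3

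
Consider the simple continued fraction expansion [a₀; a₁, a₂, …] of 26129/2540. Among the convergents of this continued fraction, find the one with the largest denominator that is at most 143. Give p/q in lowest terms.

a_0 = 10: 10/1  (≤ bound)
a_1 = 3: 31/3  (≤ bound)
a_2 = 2: 72/7  (≤ bound)
a_3 = 15: 1111/108  (≤ bound)
a_4 = 2: 2294/223  (> 143, stop)

1111/108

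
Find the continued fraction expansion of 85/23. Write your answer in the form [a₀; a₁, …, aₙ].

[3; 1, 2, 3, 2]

⌊85/23⌋ = 3, remainder 16
⌊23/16⌋ = 1, remainder 7
⌊16/7⌋ = 2, remainder 2
⌊7/2⌋ = 3, remainder 1
⌊2/1⌋ = 2, remainder 0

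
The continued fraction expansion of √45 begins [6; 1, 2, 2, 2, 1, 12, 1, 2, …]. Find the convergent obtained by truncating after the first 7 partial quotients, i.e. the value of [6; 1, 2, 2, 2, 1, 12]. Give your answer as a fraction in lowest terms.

a_0 = 6: 6/1
a_1 = 1: 7/1
a_2 = 2: 20/3
a_3 = 2: 47/7
a_4 = 2: 114/17
a_5 = 1: 161/24
a_6 = 12: 2046/305

2046/305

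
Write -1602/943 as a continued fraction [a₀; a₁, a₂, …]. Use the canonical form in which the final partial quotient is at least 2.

[-2; 3, 3, 8, 3, 1, 2]

⌊-1602/943⌋ = -2, remainder 284
⌊943/284⌋ = 3, remainder 91
⌊284/91⌋ = 3, remainder 11
⌊91/11⌋ = 8, remainder 3
⌊11/3⌋ = 3, remainder 2
⌊3/2⌋ = 1, remainder 1
⌊2/1⌋ = 2, remainder 0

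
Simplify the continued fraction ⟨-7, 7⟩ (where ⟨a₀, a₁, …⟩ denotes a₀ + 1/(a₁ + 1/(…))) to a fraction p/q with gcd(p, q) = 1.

Start with 7.
-7 + 1/(7/1) = -7 + 1/7 = -48/7

-48/7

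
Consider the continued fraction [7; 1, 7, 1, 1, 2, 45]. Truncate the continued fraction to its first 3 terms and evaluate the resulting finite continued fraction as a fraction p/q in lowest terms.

63/8

Compute successive convergents:
a_0 = 7: 7/1
a_1 = 1: 8/1
a_2 = 7: 63/8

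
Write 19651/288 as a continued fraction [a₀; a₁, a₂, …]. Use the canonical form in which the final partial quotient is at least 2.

19651 = 68·288 + 67, so a_0 = 68
288 = 4·67 + 20, so a_1 = 4
67 = 3·20 + 7, so a_2 = 3
20 = 2·7 + 6, so a_3 = 2
7 = 1·6 + 1, so a_4 = 1
6 = 6·1 + 0, so a_5 = 6

[68; 4, 3, 2, 1, 6]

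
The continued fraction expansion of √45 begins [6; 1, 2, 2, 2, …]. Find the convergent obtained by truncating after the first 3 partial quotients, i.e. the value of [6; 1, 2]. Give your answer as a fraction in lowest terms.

20/3

Start with 2.
1 + 1/(2/1) = 1 + 1/2 = 3/2
6 + 1/(3/2) = 6 + 2/3 = 20/3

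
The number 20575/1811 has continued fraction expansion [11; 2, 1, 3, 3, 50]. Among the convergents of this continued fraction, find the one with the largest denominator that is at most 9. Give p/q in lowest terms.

34/3

a_0 = 11: 11/1  (≤ bound)
a_1 = 2: 23/2  (≤ bound)
a_2 = 1: 34/3  (≤ bound)
a_3 = 3: 125/11  (> 9, stop)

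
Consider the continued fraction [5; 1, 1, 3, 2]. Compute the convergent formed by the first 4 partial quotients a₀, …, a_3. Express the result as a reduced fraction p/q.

39/7

Build up convergents one term at a time:
a_0 = 5: 5/1
a_1 = 1: 6/1
a_2 = 1: 11/2
a_3 = 3: 39/7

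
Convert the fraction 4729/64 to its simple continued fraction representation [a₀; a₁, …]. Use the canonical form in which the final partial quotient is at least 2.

4729 ÷ 64 → quotient 73, remainder 57
64 ÷ 57 → quotient 1, remainder 7
57 ÷ 7 → quotient 8, remainder 1
7 ÷ 1 → quotient 7, remainder 0

[73; 1, 8, 7]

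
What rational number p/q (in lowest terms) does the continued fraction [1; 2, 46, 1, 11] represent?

Starting at the tail and folding back:
Start with 11.
1 + 1/(11/1) = 1 + 1/11 = 12/11
46 + 1/(12/11) = 46 + 11/12 = 563/12
2 + 1/(563/12) = 2 + 12/563 = 1138/563
1 + 1/(1138/563) = 1 + 563/1138 = 1701/1138

1701/1138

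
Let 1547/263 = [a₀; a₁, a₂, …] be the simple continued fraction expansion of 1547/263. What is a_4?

Apply division with remainder until the remainder is 0:
⌊1547/263⌋ = 5, remainder 232
⌊263/232⌋ = 1, remainder 31
⌊232/31⌋ = 7, remainder 15
⌊31/15⌋ = 2, remainder 1
⌊15/1⌋ = 15, remainder 0

15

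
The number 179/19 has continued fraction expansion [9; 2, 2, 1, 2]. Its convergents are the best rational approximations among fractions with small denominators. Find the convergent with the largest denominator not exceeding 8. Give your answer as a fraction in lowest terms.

List convergents until the denominator exceeds the bound:
a_0 = 9: 9/1  (≤ bound)
a_1 = 2: 19/2  (≤ bound)
a_2 = 2: 47/5  (≤ bound)
a_3 = 1: 66/7  (≤ bound)
a_4 = 2: 179/19  (> 8, stop)

66/7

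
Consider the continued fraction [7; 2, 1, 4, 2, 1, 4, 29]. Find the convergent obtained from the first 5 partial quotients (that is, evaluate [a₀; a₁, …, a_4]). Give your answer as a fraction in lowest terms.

Use the convergent recurrence hₖ = aₖ·hₖ₋₁ + hₖ₋₂ (and likewise for the denominators kₖ):
a_0 = 7: 7/1
a_1 = 2: 15/2
a_2 = 1: 22/3
a_3 = 4: 103/14
a_4 = 2: 228/31

228/31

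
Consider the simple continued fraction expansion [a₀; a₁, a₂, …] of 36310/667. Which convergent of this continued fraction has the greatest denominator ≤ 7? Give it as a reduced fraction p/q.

381/7

List convergents until the denominator exceeds the bound:
a_0 = 54: 54/1  (≤ bound)
a_1 = 2: 109/2  (≤ bound)
a_2 = 3: 381/7  (≤ bound)
a_3 = 1: 490/9  (> 7, stop)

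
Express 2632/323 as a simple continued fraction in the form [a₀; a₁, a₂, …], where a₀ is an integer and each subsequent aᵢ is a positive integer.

[8; 6, 1, 2, 1, 2, 4]

Apply division with remainder until the remainder is 0:
2632 = 8·323 + 48, so a_0 = 8
323 = 6·48 + 35, so a_1 = 6
48 = 1·35 + 13, so a_2 = 1
35 = 2·13 + 9, so a_3 = 2
13 = 1·9 + 4, so a_4 = 1
9 = 2·4 + 1, so a_5 = 2
4 = 4·1 + 0, so a_6 = 4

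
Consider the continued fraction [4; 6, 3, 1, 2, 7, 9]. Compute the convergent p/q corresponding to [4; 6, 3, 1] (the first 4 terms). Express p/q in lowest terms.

104/25

a_0 = 4: 4/1
a_1 = 6: 25/6
a_2 = 3: 79/19
a_3 = 1: 104/25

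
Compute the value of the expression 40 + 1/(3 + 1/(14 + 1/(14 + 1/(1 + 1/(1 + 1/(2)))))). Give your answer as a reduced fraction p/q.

Build up convergents one term at a time:
a_0 = 40: 40/1
a_1 = 3: 121/3
a_2 = 14: 1734/43
a_3 = 14: 24397/605
a_4 = 1: 26131/648
a_5 = 1: 50528/1253
a_6 = 2: 127187/3154

127187/3154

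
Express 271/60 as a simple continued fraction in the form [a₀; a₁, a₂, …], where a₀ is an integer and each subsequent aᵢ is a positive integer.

[4; 1, 1, 14, 2]

⌊271/60⌋ = 4, remainder 31
⌊60/31⌋ = 1, remainder 29
⌊31/29⌋ = 1, remainder 2
⌊29/2⌋ = 14, remainder 1
⌊2/1⌋ = 2, remainder 0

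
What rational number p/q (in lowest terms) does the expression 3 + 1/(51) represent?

Use the convergent recurrence hₖ = aₖ·hₖ₋₁ + hₖ₋₂ (and likewise for the denominators kₖ):
a_0 = 3: 3/1
a_1 = 51: 154/51

154/51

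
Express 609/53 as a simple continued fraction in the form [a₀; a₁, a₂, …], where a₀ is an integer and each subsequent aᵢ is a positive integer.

609 ÷ 53 → quotient 11, remainder 26
53 ÷ 26 → quotient 2, remainder 1
26 ÷ 1 → quotient 26, remainder 0

[11; 2, 26]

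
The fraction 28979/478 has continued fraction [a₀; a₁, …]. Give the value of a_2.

1

Run the Euclidean algorithm, recording each quotient:
⌊28979/478⌋ = 60, remainder 299
⌊478/299⌋ = 1, remainder 179
⌊299/179⌋ = 1, remainder 120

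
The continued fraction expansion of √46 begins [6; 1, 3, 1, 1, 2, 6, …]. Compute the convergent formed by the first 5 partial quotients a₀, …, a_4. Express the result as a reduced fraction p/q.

61/9

Compute successive convergents:
a_0 = 6: 6/1
a_1 = 1: 7/1
a_2 = 3: 27/4
a_3 = 1: 34/5
a_4 = 1: 61/9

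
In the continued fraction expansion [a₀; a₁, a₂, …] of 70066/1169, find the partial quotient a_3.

1

Apply division with remainder until the remainder is 0:
70066 ÷ 1169 → quotient 59, remainder 1095
1169 ÷ 1095 → quotient 1, remainder 74
1095 ÷ 74 → quotient 14, remainder 59
74 ÷ 59 → quotient 1, remainder 15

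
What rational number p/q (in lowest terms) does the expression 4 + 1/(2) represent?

9/2

Compute successive convergents:
a_0 = 4: 4/1
a_1 = 2: 9/2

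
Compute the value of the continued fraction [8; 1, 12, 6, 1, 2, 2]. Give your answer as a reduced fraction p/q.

5515/618

Starting at the tail and folding back:
Start with 2.
2 + 1/(2/1) = 2 + 1/2 = 5/2
1 + 1/(5/2) = 1 + 2/5 = 7/5
6 + 1/(7/5) = 6 + 5/7 = 47/7
12 + 1/(47/7) = 12 + 7/47 = 571/47
1 + 1/(571/47) = 1 + 47/571 = 618/571
8 + 1/(618/571) = 8 + 571/618 = 5515/618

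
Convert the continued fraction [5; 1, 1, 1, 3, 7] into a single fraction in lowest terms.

451/80

Start with 7.
3 + 1/(7/1) = 3 + 1/7 = 22/7
1 + 1/(22/7) = 1 + 7/22 = 29/22
1 + 1/(29/22) = 1 + 22/29 = 51/29
1 + 1/(51/29) = 1 + 29/51 = 80/51
5 + 1/(80/51) = 5 + 51/80 = 451/80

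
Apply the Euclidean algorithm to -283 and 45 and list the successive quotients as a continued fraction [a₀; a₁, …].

⌊-283/45⌋ = -7, remainder 32
⌊45/32⌋ = 1, remainder 13
⌊32/13⌋ = 2, remainder 6
⌊13/6⌋ = 2, remainder 1
⌊6/1⌋ = 6, remainder 0

[-7; 1, 2, 2, 6]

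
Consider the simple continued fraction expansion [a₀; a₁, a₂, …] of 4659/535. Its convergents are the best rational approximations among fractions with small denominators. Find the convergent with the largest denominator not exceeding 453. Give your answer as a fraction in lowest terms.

List convergents until the denominator exceeds the bound:
a_0 = 8: 8/1  (≤ bound)
a_1 = 1: 9/1  (≤ bound)
a_2 = 2: 26/3  (≤ bound)
a_3 = 2: 61/7  (≤ bound)
a_4 = 3: 209/24  (≤ bound)
a_5 = 22: 4659/535  (> 453, stop)

209/24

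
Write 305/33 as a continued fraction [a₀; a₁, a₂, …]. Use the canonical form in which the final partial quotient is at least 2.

⌊305/33⌋ = 9, remainder 8
⌊33/8⌋ = 4, remainder 1
⌊8/1⌋ = 8, remainder 0

[9; 4, 8]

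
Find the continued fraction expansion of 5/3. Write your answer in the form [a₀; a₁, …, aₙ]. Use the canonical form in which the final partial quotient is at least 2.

[1; 1, 2]

5 = 1·3 + 2, so a_0 = 1
3 = 1·2 + 1, so a_1 = 1
2 = 2·1 + 0, so a_2 = 2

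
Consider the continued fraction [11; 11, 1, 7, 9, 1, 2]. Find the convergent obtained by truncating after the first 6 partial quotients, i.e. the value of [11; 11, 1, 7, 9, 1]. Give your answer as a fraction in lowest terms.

Use the convergent recurrence hₖ = aₖ·hₖ₋₁ + hₖ₋₂ (and likewise for the denominators kₖ):
a_0 = 11: 11/1
a_1 = 11: 122/11
a_2 = 1: 133/12
a_3 = 7: 1053/95
a_4 = 9: 9610/867
a_5 = 1: 10663/962

10663/962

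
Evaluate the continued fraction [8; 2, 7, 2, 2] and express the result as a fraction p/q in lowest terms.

669/79

Collapse the nested fraction from the inside out:
Start with 2.
2 + 1/(2/1) = 2 + 1/2 = 5/2
7 + 1/(5/2) = 7 + 2/5 = 37/5
2 + 1/(37/5) = 2 + 5/37 = 79/37
8 + 1/(79/37) = 8 + 37/79 = 669/79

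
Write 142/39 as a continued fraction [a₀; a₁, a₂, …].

[3; 1, 1, 1, 3, 1, 2]

142 = 3·39 + 25, so a_0 = 3
39 = 1·25 + 14, so a_1 = 1
25 = 1·14 + 11, so a_2 = 1
14 = 1·11 + 3, so a_3 = 1
11 = 3·3 + 2, so a_4 = 3
3 = 1·2 + 1, so a_5 = 1
2 = 2·1 + 0, so a_6 = 2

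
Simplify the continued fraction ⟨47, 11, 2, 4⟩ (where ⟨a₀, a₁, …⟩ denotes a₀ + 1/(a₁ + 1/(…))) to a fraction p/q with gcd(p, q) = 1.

4850/103

Build up convergents one term at a time:
a_0 = 47: 47/1
a_1 = 11: 518/11
a_2 = 2: 1083/23
a_3 = 4: 4850/103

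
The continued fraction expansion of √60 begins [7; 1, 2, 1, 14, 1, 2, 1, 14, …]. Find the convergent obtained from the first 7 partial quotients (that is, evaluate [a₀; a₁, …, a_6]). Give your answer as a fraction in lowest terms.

1433/185

a_0 = 7: 7/1
a_1 = 1: 8/1
a_2 = 2: 23/3
a_3 = 1: 31/4
a_4 = 14: 457/59
a_5 = 1: 488/63
a_6 = 2: 1433/185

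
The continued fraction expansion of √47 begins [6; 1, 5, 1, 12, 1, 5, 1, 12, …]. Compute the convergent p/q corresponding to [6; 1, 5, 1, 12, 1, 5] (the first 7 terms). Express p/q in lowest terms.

3942/575

Start with 5.
1 + 1/(5/1) = 1 + 1/5 = 6/5
12 + 1/(6/5) = 12 + 5/6 = 77/6
1 + 1/(77/6) = 1 + 6/77 = 83/77
5 + 1/(83/77) = 5 + 77/83 = 492/83
1 + 1/(492/83) = 1 + 83/492 = 575/492
6 + 1/(575/492) = 6 + 492/575 = 3942/575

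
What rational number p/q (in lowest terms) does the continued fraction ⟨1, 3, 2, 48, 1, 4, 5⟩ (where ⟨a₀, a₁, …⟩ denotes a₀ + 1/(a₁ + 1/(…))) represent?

11525/8961

Start with 5.
4 + 1/(5/1) = 4 + 1/5 = 21/5
1 + 1/(21/5) = 1 + 5/21 = 26/21
48 + 1/(26/21) = 48 + 21/26 = 1269/26
2 + 1/(1269/26) = 2 + 26/1269 = 2564/1269
3 + 1/(2564/1269) = 3 + 1269/2564 = 8961/2564
1 + 1/(8961/2564) = 1 + 2564/8961 = 11525/8961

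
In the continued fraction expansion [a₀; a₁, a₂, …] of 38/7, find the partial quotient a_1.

38 = 5·7 + 3, so a_0 = 5
7 = 2·3 + 1, so a_1 = 2

2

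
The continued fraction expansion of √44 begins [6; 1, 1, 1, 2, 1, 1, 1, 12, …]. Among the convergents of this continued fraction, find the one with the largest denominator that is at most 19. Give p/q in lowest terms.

126/19

a_0 = 6: 6/1  (≤ bound)
a_1 = 1: 7/1  (≤ bound)
a_2 = 1: 13/2  (≤ bound)
a_3 = 1: 20/3  (≤ bound)
a_4 = 2: 53/8  (≤ bound)
a_5 = 1: 73/11  (≤ bound)
a_6 = 1: 126/19  (≤ bound)
a_7 = 1: 199/30  (> 19, stop)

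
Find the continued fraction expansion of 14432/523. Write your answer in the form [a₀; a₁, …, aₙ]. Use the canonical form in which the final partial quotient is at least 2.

Run the Euclidean algorithm, recording each quotient:
14432 = 27·523 + 311, so a_0 = 27
523 = 1·311 + 212, so a_1 = 1
311 = 1·212 + 99, so a_2 = 1
212 = 2·99 + 14, so a_3 = 2
99 = 7·14 + 1, so a_4 = 7
14 = 14·1 + 0, so a_5 = 14

[27; 1, 1, 2, 7, 14]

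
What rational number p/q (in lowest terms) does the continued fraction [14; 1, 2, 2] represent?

Start with 2.
2 + 1/(2/1) = 2 + 1/2 = 5/2
1 + 1/(5/2) = 1 + 2/5 = 7/5
14 + 1/(7/5) = 14 + 5/7 = 103/7

103/7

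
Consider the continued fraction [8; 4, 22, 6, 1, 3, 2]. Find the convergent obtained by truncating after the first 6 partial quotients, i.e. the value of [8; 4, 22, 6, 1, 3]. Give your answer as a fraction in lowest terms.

Start with 3.
1 + 1/(3/1) = 1 + 1/3 = 4/3
6 + 1/(4/3) = 6 + 3/4 = 27/4
22 + 1/(27/4) = 22 + 4/27 = 598/27
4 + 1/(598/27) = 4 + 27/598 = 2419/598
8 + 1/(2419/598) = 8 + 598/2419 = 19950/2419

19950/2419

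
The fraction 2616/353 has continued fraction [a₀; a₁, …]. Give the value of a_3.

Run the Euclidean algorithm, recording each quotient:
⌊2616/353⌋ = 7, remainder 145
⌊353/145⌋ = 2, remainder 63
⌊145/63⌋ = 2, remainder 19
⌊63/19⌋ = 3, remainder 6

3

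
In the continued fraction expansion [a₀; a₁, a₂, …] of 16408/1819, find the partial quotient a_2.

6

Apply division with remainder until the remainder is 0:
⌊16408/1819⌋ = 9, remainder 37
⌊1819/37⌋ = 49, remainder 6
⌊37/6⌋ = 6, remainder 1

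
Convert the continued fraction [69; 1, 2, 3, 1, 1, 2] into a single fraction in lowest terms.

a_0 = 69: 69/1
a_1 = 1: 70/1
a_2 = 2: 209/3
a_3 = 3: 697/10
a_4 = 1: 906/13
a_5 = 1: 1603/23
a_6 = 2: 4112/59

4112/59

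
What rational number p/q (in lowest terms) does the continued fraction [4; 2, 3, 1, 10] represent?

431/97

Starting at the tail and folding back:
Start with 10.
1 + 1/(10/1) = 1 + 1/10 = 11/10
3 + 1/(11/10) = 3 + 10/11 = 43/11
2 + 1/(43/11) = 2 + 11/43 = 97/43
4 + 1/(97/43) = 4 + 43/97 = 431/97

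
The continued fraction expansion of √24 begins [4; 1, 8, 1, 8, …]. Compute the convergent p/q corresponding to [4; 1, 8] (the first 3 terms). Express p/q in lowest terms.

44/9

Start with 8.
1 + 1/(8/1) = 1 + 1/8 = 9/8
4 + 1/(9/8) = 4 + 8/9 = 44/9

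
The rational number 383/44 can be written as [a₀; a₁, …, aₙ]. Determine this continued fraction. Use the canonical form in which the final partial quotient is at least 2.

383 = 8·44 + 31, so a_0 = 8
44 = 1·31 + 13, so a_1 = 1
31 = 2·13 + 5, so a_2 = 2
13 = 2·5 + 3, so a_3 = 2
5 = 1·3 + 2, so a_4 = 1
3 = 1·2 + 1, so a_5 = 1
2 = 2·1 + 0, so a_6 = 2

[8; 1, 2, 2, 1, 1, 2]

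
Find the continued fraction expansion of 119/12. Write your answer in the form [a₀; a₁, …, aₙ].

[9; 1, 11]

119 = 9·12 + 11, so a_0 = 9
12 = 1·11 + 1, so a_1 = 1
11 = 11·1 + 0, so a_2 = 11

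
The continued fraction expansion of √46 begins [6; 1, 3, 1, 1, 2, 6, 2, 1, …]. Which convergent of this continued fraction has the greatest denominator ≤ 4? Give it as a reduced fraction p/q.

a_0 = 6: 6/1  (≤ bound)
a_1 = 1: 7/1  (≤ bound)
a_2 = 3: 27/4  (≤ bound)
a_3 = 1: 34/5  (> 4, stop)

27/4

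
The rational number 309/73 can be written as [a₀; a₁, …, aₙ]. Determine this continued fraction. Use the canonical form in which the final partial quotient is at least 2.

[4; 4, 3, 2, 2]

⌊309/73⌋ = 4, remainder 17
⌊73/17⌋ = 4, remainder 5
⌊17/5⌋ = 3, remainder 2
⌊5/2⌋ = 2, remainder 1
⌊2/1⌋ = 2, remainder 0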